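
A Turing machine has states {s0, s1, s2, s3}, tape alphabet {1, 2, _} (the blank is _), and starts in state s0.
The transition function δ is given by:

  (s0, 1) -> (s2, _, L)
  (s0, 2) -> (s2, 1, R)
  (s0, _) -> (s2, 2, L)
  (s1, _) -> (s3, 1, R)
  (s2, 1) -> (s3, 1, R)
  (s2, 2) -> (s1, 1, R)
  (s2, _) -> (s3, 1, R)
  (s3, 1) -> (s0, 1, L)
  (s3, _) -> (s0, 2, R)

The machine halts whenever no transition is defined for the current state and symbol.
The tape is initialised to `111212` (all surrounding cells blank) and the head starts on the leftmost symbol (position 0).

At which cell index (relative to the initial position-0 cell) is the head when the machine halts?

state=s0 head=0 tape=_[1]11212   (s0,1)→(s2,_,L)
state=s2 head=-1 tape=[_]_11212   (s2,_)→(s3,1,R)
state=s3 head=0 tape=1[_]11212   (s3,_)→(s0,2,R)
state=s0 head=1 tape=12[1]1212   (s0,1)→(s2,_,L)
state=s2 head=0 tape=1[2]_1212   (s2,2)→(s1,1,R)
state=s1 head=1 tape=11[_]1212   (s1,_)→(s3,1,R)
state=s3 head=2 tape=111[1]212   (s3,1)→(s0,1,L)
state=s0 head=1 tape=11[1]1212   (s0,1)→(s2,_,L)
state=s2 head=0 tape=1[1]_1212   (s2,1)→(s3,1,R)
state=s3 head=1 tape=11[_]1212   (s3,_)→(s0,2,R)
state=s0 head=2 tape=112[1]212   (s0,1)→(s2,_,L)
state=s2 head=1 tape=11[2]_212   (s2,2)→(s1,1,R)
state=s1 head=2 tape=111[_]212   (s1,_)→(s3,1,R)
state=s3 head=3 tape=1111[2]12
At halt the head is at cell 3.

3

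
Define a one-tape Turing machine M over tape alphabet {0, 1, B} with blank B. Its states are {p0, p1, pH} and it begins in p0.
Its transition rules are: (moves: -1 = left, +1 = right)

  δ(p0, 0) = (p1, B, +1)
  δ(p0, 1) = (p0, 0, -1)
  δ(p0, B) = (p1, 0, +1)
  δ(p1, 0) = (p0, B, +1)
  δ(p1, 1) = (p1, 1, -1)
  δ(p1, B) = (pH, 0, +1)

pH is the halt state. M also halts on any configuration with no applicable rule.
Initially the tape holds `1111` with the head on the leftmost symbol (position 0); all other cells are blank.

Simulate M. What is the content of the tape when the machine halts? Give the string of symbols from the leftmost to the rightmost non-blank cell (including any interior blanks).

state=p0 head=0 tape=B[1]111BBB   (p0,1)→(p0,0,-1)
state=p0 head=-1 tape=[B]0111BBB   (p0,B)→(p1,0,+1)
state=p1 head=0 tape=0[0]111BBB   (p1,0)→(p0,B,+1)
state=p0 head=1 tape=0B[1]11BBB   (p0,1)→(p0,0,-1)
state=p0 head=0 tape=0[B]011BBB   (p0,B)→(p1,0,+1)
state=p1 head=1 tape=00[0]11BBB   (p1,0)→(p0,B,+1)
state=p0 head=2 tape=00B[1]1BBB   (p0,1)→(p0,0,-1)
state=p0 head=1 tape=00[B]01BBB   (p0,B)→(p1,0,+1)
state=p1 head=2 tape=000[0]1BBB   (p1,0)→(p0,B,+1)
state=p0 head=3 tape=000B[1]BBB   (p0,1)→(p0,0,-1)
state=p0 head=2 tape=000[B]0BBB   (p0,B)→(p1,0,+1)
state=p1 head=3 tape=0000[0]BBB   (p1,0)→(p0,B,+1)
state=p0 head=4 tape=0000B[B]BB   (p0,B)→(p1,0,+1)
state=p1 head=5 tape=0000B0[B]B   (p1,B)→(pH,0,+1)
state=pH head=6 tape=0000B00[B]
The non-blank tape span at halt is 0000B00.

0000B00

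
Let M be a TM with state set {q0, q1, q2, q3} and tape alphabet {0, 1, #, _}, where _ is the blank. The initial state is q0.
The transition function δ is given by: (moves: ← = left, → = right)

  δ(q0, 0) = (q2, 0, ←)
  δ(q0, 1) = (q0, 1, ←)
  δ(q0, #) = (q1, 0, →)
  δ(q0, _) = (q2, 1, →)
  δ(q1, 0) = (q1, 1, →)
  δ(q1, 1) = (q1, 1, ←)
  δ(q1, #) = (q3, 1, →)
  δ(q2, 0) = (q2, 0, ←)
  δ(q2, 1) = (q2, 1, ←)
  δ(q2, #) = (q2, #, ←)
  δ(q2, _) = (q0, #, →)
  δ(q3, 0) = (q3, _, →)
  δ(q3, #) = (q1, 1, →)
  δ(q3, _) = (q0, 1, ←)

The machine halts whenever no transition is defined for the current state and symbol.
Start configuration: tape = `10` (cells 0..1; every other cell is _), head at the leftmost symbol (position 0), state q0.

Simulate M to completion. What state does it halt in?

state=q0 head=0 tape=___[1]0   (q0,1)→(q0,1,←)
state=q0 head=-1 tape=__[_]10   (q0,_)→(q2,1,→)
state=q2 head=0 tape=__1[1]0   (q2,1)→(q2,1,←)
state=q2 head=-1 tape=__[1]10   (q2,1)→(q2,1,←)
state=q2 head=-2 tape=_[_]110   (q2,_)→(q0,#,→)
state=q0 head=-1 tape=_#[1]10   (q0,1)→(q0,1,←)
state=q0 head=-2 tape=_[#]110   (q0,#)→(q1,0,→)
state=q1 head=-1 tape=_0[1]10   (q1,1)→(q1,1,←)
state=q1 head=-2 tape=_[0]110   (q1,0)→(q1,1,→)
state=q1 head=-1 tape=_1[1]10   (q1,1)→(q1,1,←)
state=q1 head=-2 tape=_[1]110   (q1,1)→(q1,1,←)
state=q1 head=-3 tape=[_]1110
No transition is defined for (q1, _); M halts in state q1.

q1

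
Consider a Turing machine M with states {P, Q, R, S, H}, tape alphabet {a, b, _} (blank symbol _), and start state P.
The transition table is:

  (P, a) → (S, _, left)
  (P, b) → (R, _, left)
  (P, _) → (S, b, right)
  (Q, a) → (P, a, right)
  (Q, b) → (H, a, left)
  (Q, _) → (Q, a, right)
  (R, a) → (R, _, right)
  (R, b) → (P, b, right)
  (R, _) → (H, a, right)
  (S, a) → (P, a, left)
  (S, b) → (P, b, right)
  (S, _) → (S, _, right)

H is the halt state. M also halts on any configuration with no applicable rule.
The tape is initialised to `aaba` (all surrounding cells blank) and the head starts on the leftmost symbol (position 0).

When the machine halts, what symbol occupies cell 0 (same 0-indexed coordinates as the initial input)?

state=P head=0 tape=_[a]aba   (P,a)→(S,_,left)
state=S head=-1 tape=[_]_aba   (S,_)→(S,_,right)
state=S head=0 tape=_[_]aba   (S,_)→(S,_,right)
state=S head=1 tape=__[a]ba   (S,a)→(P,a,left)
state=P head=0 tape=_[_]aba   (P,_)→(S,b,right)
state=S head=1 tape=_b[a]ba   (S,a)→(P,a,left)
state=P head=0 tape=_[b]aba   (P,b)→(R,_,left)
state=R head=-1 tape=[_]_aba   (R,_)→(H,a,right)
state=H head=0 tape=a[_]aba
Cell 0 holds _ when M halts.

_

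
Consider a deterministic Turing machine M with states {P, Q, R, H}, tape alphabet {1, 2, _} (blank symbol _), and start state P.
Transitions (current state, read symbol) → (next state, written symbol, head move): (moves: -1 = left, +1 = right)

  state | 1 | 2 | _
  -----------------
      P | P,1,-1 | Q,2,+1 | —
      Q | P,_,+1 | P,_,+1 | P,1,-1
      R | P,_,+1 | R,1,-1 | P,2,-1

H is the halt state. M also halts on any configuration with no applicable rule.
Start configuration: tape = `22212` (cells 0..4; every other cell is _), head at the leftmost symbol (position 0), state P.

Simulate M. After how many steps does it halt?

8

P | [2]2212__   read 2 → write 2, move +1, go to Q
Q | 2[2]212__   read 2 → write _, move +1, go to P
P | 2_[2]12__   read 2 → write 2, move +1, go to Q
Q | 2_2[1]2__   read 1 → write _, move +1, go to P
P | 2_2_[2]__   read 2 → write 2, move +1, go to Q
Q | 2_2_2[_]_   read _ → write 1, move -1, go to P
P | 2_2_[2]1_   read 2 → write 2, move +1, go to Q
Q | 2_2_2[1]_   read 1 → write _, move +1, go to P
P | 2_2_2_[_]
M halts after 8 transitions.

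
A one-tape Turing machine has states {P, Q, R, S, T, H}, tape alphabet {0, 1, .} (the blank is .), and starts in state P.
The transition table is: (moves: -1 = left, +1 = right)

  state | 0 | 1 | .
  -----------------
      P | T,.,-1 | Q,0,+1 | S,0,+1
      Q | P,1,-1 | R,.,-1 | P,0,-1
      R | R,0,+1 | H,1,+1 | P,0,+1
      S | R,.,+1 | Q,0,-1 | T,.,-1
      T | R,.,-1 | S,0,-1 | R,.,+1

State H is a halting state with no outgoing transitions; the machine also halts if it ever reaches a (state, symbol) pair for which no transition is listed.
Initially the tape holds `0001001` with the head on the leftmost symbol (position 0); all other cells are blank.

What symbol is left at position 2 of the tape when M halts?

.

state=P head=0 tape=.[0]001001   (P,0)→(T,.,-1)
state=T head=-1 tape=[.].001001   (T,.)→(R,.,+1)
state=R head=0 tape=.[.]001001   (R,.)→(P,0,+1)
state=P head=1 tape=.0[0]01001   (P,0)→(T,.,-1)
state=T head=0 tape=.[0].01001   (T,0)→(R,.,-1)
state=R head=-1 tape=[.]..01001   (R,.)→(P,0,+1)
state=P head=0 tape=0[.].01001   (P,.)→(S,0,+1)
state=S head=1 tape=00[.]01001   (S,.)→(T,.,-1)
state=T head=0 tape=0[0].01001   (T,0)→(R,.,-1)
state=R head=-1 tape=[0]..01001   (R,0)→(R,0,+1)
state=R head=0 tape=0[.].01001   (R,.)→(P,0,+1)
state=P head=1 tape=00[.]01001   (P,.)→(S,0,+1)
state=S head=2 tape=000[0]1001   (S,0)→(R,.,+1)
state=R head=3 tape=000.[1]001   (R,1)→(H,1,+1)
state=H head=4 tape=000.1[0]01
Cell 2 holds . when M halts.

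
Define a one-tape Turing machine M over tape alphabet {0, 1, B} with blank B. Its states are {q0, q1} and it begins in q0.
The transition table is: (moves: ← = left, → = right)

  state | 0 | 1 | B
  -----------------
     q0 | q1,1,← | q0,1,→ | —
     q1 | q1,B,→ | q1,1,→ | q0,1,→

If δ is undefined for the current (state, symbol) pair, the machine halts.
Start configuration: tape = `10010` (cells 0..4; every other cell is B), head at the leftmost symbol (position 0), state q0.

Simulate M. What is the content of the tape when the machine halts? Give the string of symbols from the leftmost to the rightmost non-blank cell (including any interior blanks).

11B1B1

state=q0 head=0 tape=[1]0010BB   (q0,1)→(q0,1,→)
state=q0 head=1 tape=1[0]010BB   (q0,0)→(q1,1,←)
state=q1 head=0 tape=[1]1010BB   (q1,1)→(q1,1,→)
state=q1 head=1 tape=1[1]010BB   (q1,1)→(q1,1,→)
state=q1 head=2 tape=11[0]10BB   (q1,0)→(q1,B,→)
state=q1 head=3 tape=11B[1]0BB   (q1,1)→(q1,1,→)
state=q1 head=4 tape=11B1[0]BB   (q1,0)→(q1,B,→)
state=q1 head=5 tape=11B1B[B]B   (q1,B)→(q0,1,→)
state=q0 head=6 tape=11B1B1[B]
The non-blank tape span at halt is 11B1B1.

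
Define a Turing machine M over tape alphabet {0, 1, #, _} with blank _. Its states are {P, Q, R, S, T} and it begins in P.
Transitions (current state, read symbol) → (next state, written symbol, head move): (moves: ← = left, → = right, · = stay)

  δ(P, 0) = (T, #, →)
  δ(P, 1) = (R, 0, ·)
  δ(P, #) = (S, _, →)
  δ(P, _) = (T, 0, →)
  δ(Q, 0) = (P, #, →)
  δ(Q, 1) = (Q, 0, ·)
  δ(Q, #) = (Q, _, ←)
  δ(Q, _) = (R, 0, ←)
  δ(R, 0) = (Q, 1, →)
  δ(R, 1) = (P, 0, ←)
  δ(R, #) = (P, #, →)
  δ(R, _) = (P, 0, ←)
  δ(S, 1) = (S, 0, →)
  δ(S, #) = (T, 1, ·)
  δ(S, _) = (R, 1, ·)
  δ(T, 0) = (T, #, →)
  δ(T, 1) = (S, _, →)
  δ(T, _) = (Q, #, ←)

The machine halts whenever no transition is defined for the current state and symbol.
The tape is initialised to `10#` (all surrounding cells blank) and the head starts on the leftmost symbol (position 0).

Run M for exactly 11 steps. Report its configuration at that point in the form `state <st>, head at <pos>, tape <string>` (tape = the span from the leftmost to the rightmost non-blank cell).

state P, head at 3, tape 1##_#

state=P head=0 tape=[1]0#__   (P,1)→(R,0,·)
state=R head=0 tape=[0]0#__   (R,0)→(Q,1,→)
state=Q head=1 tape=1[0]#__   (Q,0)→(P,#,→)
state=P head=2 tape=1#[#]__   (P,#)→(S,_,→)
state=S head=3 tape=1#_[_]_   (S,_)→(R,1,·)
state=R head=3 tape=1#_[1]_   (R,1)→(P,0,←)
state=P head=2 tape=1#[_]0_   (P,_)→(T,0,→)
state=T head=3 tape=1#0[0]_   (T,0)→(T,#,→)
state=T head=4 tape=1#0#[_]   (T,_)→(Q,#,←)
state=Q head=3 tape=1#0[#]#   (Q,#)→(Q,_,←)
state=Q head=2 tape=1#[0]_#   (Q,0)→(P,#,→)
state=P head=3 tape=1##[_]#
After 11 steps: state P, head at 3, tape 1##_#.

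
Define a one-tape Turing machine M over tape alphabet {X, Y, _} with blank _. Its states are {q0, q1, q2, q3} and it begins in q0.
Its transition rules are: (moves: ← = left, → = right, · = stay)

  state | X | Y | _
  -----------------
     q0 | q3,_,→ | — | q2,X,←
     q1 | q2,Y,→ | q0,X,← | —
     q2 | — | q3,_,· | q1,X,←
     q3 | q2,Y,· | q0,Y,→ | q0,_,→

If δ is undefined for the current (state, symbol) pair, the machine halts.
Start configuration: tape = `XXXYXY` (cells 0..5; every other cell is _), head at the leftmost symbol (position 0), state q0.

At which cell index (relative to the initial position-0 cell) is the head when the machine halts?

6

state=q0 head=0 tape=[X]XXYXY___   (q0,X)→(q3,_,→)
state=q3 head=1 tape=_[X]XYXY___   (q3,X)→(q2,Y,·)
state=q2 head=1 tape=_[Y]XYXY___   (q2,Y)→(q3,_,·)
state=q3 head=1 tape=_[_]XYXY___   (q3,_)→(q0,_,→)
state=q0 head=2 tape=__[X]YXY___   (q0,X)→(q3,_,→)
state=q3 head=3 tape=___[Y]XY___   (q3,Y)→(q0,Y,→)
state=q0 head=4 tape=___Y[X]Y___   (q0,X)→(q3,_,→)
state=q3 head=5 tape=___Y_[Y]___   (q3,Y)→(q0,Y,→)
state=q0 head=6 tape=___Y_Y[_]__   (q0,_)→(q2,X,←)
state=q2 head=5 tape=___Y_[Y]X__   (q2,Y)→(q3,_,·)
state=q3 head=5 tape=___Y_[_]X__   (q3,_)→(q0,_,→)
state=q0 head=6 tape=___Y__[X]__   (q0,X)→(q3,_,→)
state=q3 head=7 tape=___Y___[_]_   (q3,_)→(q0,_,→)
state=q0 head=8 tape=___Y____[_]   (q0,_)→(q2,X,←)
state=q2 head=7 tape=___Y___[_]X   (q2,_)→(q1,X,←)
state=q1 head=6 tape=___Y__[_]XX
At halt the head is at cell 6.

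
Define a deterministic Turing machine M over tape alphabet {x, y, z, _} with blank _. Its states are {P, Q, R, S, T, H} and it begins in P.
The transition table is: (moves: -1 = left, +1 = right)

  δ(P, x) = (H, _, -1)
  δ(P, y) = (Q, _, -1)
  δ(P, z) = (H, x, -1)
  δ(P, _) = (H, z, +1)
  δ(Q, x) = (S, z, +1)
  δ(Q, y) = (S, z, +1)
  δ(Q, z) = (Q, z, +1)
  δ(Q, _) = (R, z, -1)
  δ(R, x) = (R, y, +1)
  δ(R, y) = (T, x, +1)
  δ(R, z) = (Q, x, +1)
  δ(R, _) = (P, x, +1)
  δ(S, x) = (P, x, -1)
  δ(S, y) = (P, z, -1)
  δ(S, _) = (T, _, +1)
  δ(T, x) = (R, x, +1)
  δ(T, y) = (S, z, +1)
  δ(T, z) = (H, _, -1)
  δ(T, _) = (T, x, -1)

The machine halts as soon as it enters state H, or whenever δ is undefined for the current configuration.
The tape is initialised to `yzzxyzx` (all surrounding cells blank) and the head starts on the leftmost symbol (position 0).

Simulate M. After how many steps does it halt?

state=P head=0 tape=__[y]zzxyzx   (P,y)→(Q,_,-1)
state=Q head=-1 tape=_[_]_zzxyzx   (Q,_)→(R,z,-1)
state=R head=-2 tape=[_]z_zzxyzx   (R,_)→(P,x,+1)
state=P head=-1 tape=x[z]_zzxyzx   (P,z)→(H,x,-1)
state=H head=-2 tape=[x]x_zzxyzx
M halts after 4 transitions.

4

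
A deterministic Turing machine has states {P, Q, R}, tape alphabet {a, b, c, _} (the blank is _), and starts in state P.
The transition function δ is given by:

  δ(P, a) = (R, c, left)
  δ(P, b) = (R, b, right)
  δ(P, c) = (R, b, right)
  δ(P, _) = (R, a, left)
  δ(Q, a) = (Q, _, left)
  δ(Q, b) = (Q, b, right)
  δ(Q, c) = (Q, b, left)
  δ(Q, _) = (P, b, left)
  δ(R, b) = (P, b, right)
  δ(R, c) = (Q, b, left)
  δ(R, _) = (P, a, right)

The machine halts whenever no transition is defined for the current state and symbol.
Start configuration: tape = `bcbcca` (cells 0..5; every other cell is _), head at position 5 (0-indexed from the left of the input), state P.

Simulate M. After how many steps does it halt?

P | bcbcc[a]____   read a → write c, move left, go to R
R | bcbc[c]c____   read c → write b, move left, go to Q
Q | bcb[c]bc____   read c → write b, move left, go to Q
Q | bc[b]bbc____   read b → write b, move right, go to Q
Q | bcb[b]bc____   read b → write b, move right, go to Q
Q | bcbb[b]c____   read b → write b, move right, go to Q
Q | bcbbb[c]____   read c → write b, move left, go to Q
Q | bcbb[b]b____   read b → write b, move right, go to Q
Q | bcbbb[b]____   read b → write b, move right, go to Q
Q | bcbbbb[_]___   read _ → write b, move left, go to P
P | bcbbb[b]b___   read b → write b, move right, go to R
R | bcbbbb[b]___   read b → write b, move right, go to P
P | bcbbbbb[_]__   read _ → write a, move left, go to R
R | bcbbbb[b]a__   read b → write b, move right, go to P
P | bcbbbbb[a]__   read a → write c, move left, go to R
R | bcbbbb[b]c__   read b → write b, move right, go to P
P | bcbbbbb[c]__   read c → write b, move right, go to R
R | bcbbbbbb[_]_   read _ → write a, move right, go to P
P | bcbbbbbba[_]   read _ → write a, move left, go to R
R | bcbbbbbb[a]a
M halts after 19 transitions.

19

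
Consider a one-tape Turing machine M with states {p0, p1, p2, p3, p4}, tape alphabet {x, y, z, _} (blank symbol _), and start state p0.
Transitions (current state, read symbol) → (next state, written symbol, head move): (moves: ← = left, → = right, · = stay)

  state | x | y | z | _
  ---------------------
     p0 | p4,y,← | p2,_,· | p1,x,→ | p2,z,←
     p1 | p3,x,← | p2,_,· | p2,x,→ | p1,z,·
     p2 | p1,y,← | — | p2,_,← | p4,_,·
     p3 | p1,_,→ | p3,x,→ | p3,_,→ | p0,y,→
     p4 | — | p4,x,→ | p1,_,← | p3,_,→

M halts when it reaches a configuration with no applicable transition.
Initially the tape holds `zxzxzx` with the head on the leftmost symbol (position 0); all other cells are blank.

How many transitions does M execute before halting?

state=p0 head=0 tape=[z]xzxzx___   (p0,z)→(p1,x,→)
state=p1 head=1 tape=x[x]zxzx___   (p1,x)→(p3,x,←)
state=p3 head=0 tape=[x]xzxzx___   (p3,x)→(p1,_,→)
state=p1 head=1 tape=_[x]zxzx___   (p1,x)→(p3,x,←)
state=p3 head=0 tape=[_]xzxzx___   (p3,_)→(p0,y,→)
state=p0 head=1 tape=y[x]zxzx___   (p0,x)→(p4,y,←)
state=p4 head=0 tape=[y]yzxzx___   (p4,y)→(p4,x,→)
state=p4 head=1 tape=x[y]zxzx___   (p4,y)→(p4,x,→)
state=p4 head=2 tape=xx[z]xzx___   (p4,z)→(p1,_,←)
state=p1 head=1 tape=x[x]_xzx___   (p1,x)→(p3,x,←)
state=p3 head=0 tape=[x]x_xzx___   (p3,x)→(p1,_,→)
state=p1 head=1 tape=_[x]_xzx___   (p1,x)→(p3,x,←)
state=p3 head=0 tape=[_]x_xzx___   (p3,_)→(p0,y,→)
state=p0 head=1 tape=y[x]_xzx___   (p0,x)→(p4,y,←)
state=p4 head=0 tape=[y]y_xzx___   (p4,y)→(p4,x,→)
state=p4 head=1 tape=x[y]_xzx___   (p4,y)→(p4,x,→)
state=p4 head=2 tape=xx[_]xzx___   (p4,_)→(p3,_,→)
state=p3 head=3 tape=xx_[x]zx___   (p3,x)→(p1,_,→)
state=p1 head=4 tape=xx__[z]x___   (p1,z)→(p2,x,→)
state=p2 head=5 tape=xx__x[x]___   (p2,x)→(p1,y,←)
state=p1 head=4 tape=xx__[x]y___   (p1,x)→(p3,x,←)
state=p3 head=3 tape=xx_[_]xy___   (p3,_)→(p0,y,→)
state=p0 head=4 tape=xx_y[x]y___   (p0,x)→(p4,y,←)
state=p4 head=3 tape=xx_[y]yy___   (p4,y)→(p4,x,→)
state=p4 head=4 tape=xx_x[y]y___   (p4,y)→(p4,x,→)
state=p4 head=5 tape=xx_xx[y]___   (p4,y)→(p4,x,→)
state=p4 head=6 tape=xx_xxx[_]__   (p4,_)→(p3,_,→)
state=p3 head=7 tape=xx_xxx_[_]_   (p3,_)→(p0,y,→)
state=p0 head=8 tape=xx_xxx_y[_]   (p0,_)→(p2,z,←)
state=p2 head=7 tape=xx_xxx_[y]z
M halts after 29 transitions.

29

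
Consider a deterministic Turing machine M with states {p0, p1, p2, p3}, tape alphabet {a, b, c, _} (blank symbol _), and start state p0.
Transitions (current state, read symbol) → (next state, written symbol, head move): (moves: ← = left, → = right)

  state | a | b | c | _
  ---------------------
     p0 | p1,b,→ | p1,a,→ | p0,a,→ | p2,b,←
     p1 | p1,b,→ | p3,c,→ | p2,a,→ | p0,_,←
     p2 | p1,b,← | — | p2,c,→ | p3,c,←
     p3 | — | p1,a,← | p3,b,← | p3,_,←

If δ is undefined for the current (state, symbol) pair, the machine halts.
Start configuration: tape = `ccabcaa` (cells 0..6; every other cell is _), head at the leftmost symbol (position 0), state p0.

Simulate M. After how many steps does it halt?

p0 | [c]cabcaa   read c → write a, move →, go to p0
p0 | a[c]abcaa   read c → write a, move →, go to p0
p0 | aa[a]bcaa   read a → write b, move →, go to p1
p1 | aab[b]caa   read b → write c, move →, go to p3
p3 | aabc[c]aa   read c → write b, move ←, go to p3
p3 | aab[c]baa   read c → write b, move ←, go to p3
p3 | aa[b]bbaa   read b → write a, move ←, go to p1
p1 | a[a]abbaa   read a → write b, move →, go to p1
p1 | ab[a]bbaa   read a → write b, move →, go to p1
p1 | abb[b]baa   read b → write c, move →, go to p3
p3 | abbc[b]aa   read b → write a, move ←, go to p1
p1 | abb[c]aaa   read c → write a, move →, go to p2
p2 | abba[a]aa   read a → write b, move ←, go to p1
p1 | abb[a]baa   read a → write b, move →, go to p1
p1 | abbb[b]aa   read b → write c, move →, go to p3
p3 | abbbc[a]a
M halts after 15 transitions.

15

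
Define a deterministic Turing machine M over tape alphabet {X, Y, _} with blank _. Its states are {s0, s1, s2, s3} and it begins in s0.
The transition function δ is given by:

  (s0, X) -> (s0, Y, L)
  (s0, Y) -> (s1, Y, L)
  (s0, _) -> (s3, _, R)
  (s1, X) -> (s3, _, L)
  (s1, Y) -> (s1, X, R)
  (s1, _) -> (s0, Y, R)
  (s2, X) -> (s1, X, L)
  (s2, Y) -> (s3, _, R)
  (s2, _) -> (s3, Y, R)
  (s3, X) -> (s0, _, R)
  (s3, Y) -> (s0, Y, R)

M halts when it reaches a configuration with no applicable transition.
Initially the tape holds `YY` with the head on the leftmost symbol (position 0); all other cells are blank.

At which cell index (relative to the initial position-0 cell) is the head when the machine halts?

4

s0 | _[Y]Y___   read Y → write Y, move L, go to s1
s1 | [_]YY___   read _ → write Y, move R, go to s0
s0 | Y[Y]Y___   read Y → write Y, move L, go to s1
s1 | [Y]YY___   read Y → write X, move R, go to s1
s1 | X[Y]Y___   read Y → write X, move R, go to s1
s1 | XX[Y]___   read Y → write X, move R, go to s1
s1 | XXX[_]__   read _ → write Y, move R, go to s0
s0 | XXXY[_]_   read _ → write _, move R, go to s3
s3 | XXXY_[_]
At halt the head is at cell 4.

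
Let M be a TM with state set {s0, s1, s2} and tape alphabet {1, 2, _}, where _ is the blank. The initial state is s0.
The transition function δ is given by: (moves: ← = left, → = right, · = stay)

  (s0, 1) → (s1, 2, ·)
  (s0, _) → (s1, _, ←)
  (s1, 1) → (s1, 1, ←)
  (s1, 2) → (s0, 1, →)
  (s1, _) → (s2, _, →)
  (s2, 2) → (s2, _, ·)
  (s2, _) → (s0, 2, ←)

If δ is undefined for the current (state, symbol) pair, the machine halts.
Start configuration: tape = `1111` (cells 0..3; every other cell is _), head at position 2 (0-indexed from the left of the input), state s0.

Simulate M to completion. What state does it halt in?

state=s0 head=2 tape=_11[1]1_   (s0,1)→(s1,2,·)
state=s1 head=2 tape=_11[2]1_   (s1,2)→(s0,1,→)
state=s0 head=3 tape=_111[1]_   (s0,1)→(s1,2,·)
state=s1 head=3 tape=_111[2]_   (s1,2)→(s0,1,→)
state=s0 head=4 tape=_1111[_]   (s0,_)→(s1,_,←)
state=s1 head=3 tape=_111[1]_   (s1,1)→(s1,1,←)
state=s1 head=2 tape=_11[1]1_   (s1,1)→(s1,1,←)
state=s1 head=1 tape=_1[1]11_   (s1,1)→(s1,1,←)
state=s1 head=0 tape=_[1]111_   (s1,1)→(s1,1,←)
state=s1 head=-1 tape=[_]1111_   (s1,_)→(s2,_,→)
state=s2 head=0 tape=_[1]111_
No transition is defined for (s2, 1); M halts in state s2.

s2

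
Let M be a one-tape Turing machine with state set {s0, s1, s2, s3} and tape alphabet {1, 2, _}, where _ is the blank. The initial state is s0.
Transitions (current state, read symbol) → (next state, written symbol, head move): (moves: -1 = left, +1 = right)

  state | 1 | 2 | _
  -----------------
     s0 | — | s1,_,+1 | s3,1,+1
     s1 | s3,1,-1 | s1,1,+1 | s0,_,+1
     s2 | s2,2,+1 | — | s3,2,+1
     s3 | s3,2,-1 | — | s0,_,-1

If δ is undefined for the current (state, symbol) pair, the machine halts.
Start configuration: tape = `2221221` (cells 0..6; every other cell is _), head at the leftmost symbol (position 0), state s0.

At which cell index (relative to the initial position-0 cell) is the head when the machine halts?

state=s0 head=0 tape=_[2]221221   (s0,2)→(s1,_,+1)
state=s1 head=1 tape=__[2]21221   (s1,2)→(s1,1,+1)
state=s1 head=2 tape=__1[2]1221   (s1,2)→(s1,1,+1)
state=s1 head=3 tape=__11[1]221   (s1,1)→(s3,1,-1)
state=s3 head=2 tape=__1[1]1221   (s3,1)→(s3,2,-1)
state=s3 head=1 tape=__[1]21221   (s3,1)→(s3,2,-1)
state=s3 head=0 tape=_[_]221221   (s3,_)→(s0,_,-1)
state=s0 head=-1 tape=[_]_221221   (s0,_)→(s3,1,+1)
state=s3 head=0 tape=1[_]221221   (s3,_)→(s0,_,-1)
state=s0 head=-1 tape=[1]_221221
At halt the head is at cell -1.

-1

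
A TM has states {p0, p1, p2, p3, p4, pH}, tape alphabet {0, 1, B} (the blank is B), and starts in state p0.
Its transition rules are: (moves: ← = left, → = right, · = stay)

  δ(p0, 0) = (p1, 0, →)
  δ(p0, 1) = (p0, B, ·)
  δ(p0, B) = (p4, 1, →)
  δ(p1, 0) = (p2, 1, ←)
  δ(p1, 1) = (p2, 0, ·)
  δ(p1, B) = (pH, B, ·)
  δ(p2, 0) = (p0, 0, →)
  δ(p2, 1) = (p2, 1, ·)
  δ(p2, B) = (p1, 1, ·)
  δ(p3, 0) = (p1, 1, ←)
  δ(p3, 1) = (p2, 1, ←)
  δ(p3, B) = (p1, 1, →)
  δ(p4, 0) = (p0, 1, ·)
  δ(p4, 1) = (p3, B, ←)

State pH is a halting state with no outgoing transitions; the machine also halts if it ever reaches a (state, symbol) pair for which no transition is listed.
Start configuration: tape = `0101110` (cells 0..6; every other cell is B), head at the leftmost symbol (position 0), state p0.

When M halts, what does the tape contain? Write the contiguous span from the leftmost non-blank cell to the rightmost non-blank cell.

00001B0

p0 | [0]101110   read 0 → write 0, move →, go to p1
p1 | 0[1]01110   read 1 → write 0, move ·, go to p2
p2 | 0[0]01110   read 0 → write 0, move →, go to p0
p0 | 00[0]1110   read 0 → write 0, move →, go to p1
p1 | 000[1]110   read 1 → write 0, move ·, go to p2
p2 | 000[0]110   read 0 → write 0, move →, go to p0
p0 | 0000[1]10   read 1 → write B, move ·, go to p0
p0 | 0000[B]10   read B → write 1, move →, go to p4
p4 | 00001[1]0   read 1 → write B, move ←, go to p3
p3 | 0000[1]B0   read 1 → write 1, move ←, go to p2
p2 | 000[0]1B0   read 0 → write 0, move →, go to p0
p0 | 0000[1]B0   read 1 → write B, move ·, go to p0
p0 | 0000[B]B0   read B → write 1, move →, go to p4
p4 | 00001[B]0
The non-blank tape span at halt is 00001B0.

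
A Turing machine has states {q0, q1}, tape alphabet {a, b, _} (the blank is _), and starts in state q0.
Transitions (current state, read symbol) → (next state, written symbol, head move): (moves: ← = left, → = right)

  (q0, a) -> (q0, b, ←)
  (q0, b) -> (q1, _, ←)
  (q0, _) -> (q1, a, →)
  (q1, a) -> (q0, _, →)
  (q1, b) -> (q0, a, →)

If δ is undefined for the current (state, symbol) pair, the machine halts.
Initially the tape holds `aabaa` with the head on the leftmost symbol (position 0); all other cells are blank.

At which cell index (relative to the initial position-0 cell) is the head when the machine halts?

6

state=q0 head=0 tape=__[a]abaa__   (q0,a)→(q0,b,←)
state=q0 head=-1 tape=_[_]babaa__   (q0,_)→(q1,a,→)
state=q1 head=0 tape=_a[b]abaa__   (q1,b)→(q0,a,→)
state=q0 head=1 tape=_aa[a]baa__   (q0,a)→(q0,b,←)
state=q0 head=0 tape=_a[a]bbaa__   (q0,a)→(q0,b,←)
state=q0 head=-1 tape=_[a]bbbaa__   (q0,a)→(q0,b,←)
state=q0 head=-2 tape=[_]bbbbaa__   (q0,_)→(q1,a,→)
state=q1 head=-1 tape=a[b]bbbaa__   (q1,b)→(q0,a,→)
state=q0 head=0 tape=aa[b]bbaa__   (q0,b)→(q1,_,←)
state=q1 head=-1 tape=a[a]_bbaa__   (q1,a)→(q0,_,→)
state=q0 head=0 tape=a_[_]bbaa__   (q0,_)→(q1,a,→)
state=q1 head=1 tape=a_a[b]baa__   (q1,b)→(q0,a,→)
state=q0 head=2 tape=a_aa[b]aa__   (q0,b)→(q1,_,←)
state=q1 head=1 tape=a_a[a]_aa__   (q1,a)→(q0,_,→)
state=q0 head=2 tape=a_a_[_]aa__   (q0,_)→(q1,a,→)
state=q1 head=3 tape=a_a_a[a]a__   (q1,a)→(q0,_,→)
state=q0 head=4 tape=a_a_a_[a]__   (q0,a)→(q0,b,←)
state=q0 head=3 tape=a_a_a[_]b__   (q0,_)→(q1,a,→)
state=q1 head=4 tape=a_a_aa[b]__   (q1,b)→(q0,a,→)
state=q0 head=5 tape=a_a_aaa[_]_   (q0,_)→(q1,a,→)
state=q1 head=6 tape=a_a_aaaa[_]
At halt the head is at cell 6.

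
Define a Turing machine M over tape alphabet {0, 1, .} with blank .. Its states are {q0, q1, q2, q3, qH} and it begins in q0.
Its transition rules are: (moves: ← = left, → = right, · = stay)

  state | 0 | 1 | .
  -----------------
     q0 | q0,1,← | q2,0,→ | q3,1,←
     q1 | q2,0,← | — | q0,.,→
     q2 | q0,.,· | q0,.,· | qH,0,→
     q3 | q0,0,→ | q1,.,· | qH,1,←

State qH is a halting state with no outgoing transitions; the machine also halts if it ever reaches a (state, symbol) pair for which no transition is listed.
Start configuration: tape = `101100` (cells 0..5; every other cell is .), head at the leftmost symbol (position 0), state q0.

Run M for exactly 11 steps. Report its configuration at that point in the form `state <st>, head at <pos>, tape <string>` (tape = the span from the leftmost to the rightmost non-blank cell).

q0 | [1]01100   read 1 → write 0, move →, go to q2
q2 | 0[0]1100   read 0 → write ., move ·, go to q0
q0 | 0[.]1100   read . → write 1, move ←, go to q3
q3 | [0]11100   read 0 → write 0, move →, go to q0
q0 | 0[1]1100   read 1 → write 0, move →, go to q2
q2 | 00[1]100   read 1 → write ., move ·, go to q0
q0 | 00[.]100   read . → write 1, move ←, go to q3
q3 | 0[0]1100   read 0 → write 0, move →, go to q0
q0 | 00[1]100   read 1 → write 0, move →, go to q2
q2 | 000[1]00   read 1 → write ., move ·, go to q0
q0 | 000[.]00   read . → write 1, move ←, go to q3
q3 | 00[0]100
After 11 steps: state q3, head at 2, tape 000100.

state q3, head at 2, tape 000100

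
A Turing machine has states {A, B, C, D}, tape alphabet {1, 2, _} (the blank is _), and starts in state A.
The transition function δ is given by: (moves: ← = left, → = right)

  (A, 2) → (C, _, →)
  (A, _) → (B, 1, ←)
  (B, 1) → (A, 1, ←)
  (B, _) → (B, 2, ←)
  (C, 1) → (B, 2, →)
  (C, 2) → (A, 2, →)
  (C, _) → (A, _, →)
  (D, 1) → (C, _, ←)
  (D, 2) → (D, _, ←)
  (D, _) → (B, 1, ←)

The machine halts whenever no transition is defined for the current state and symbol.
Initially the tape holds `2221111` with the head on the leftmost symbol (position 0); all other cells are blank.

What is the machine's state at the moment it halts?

state=A head=0 tape=[2]221111_   (A,2)→(C,_,→)
state=C head=1 tape=_[2]21111_   (C,2)→(A,2,→)
state=A head=2 tape=_2[2]1111_   (A,2)→(C,_,→)
state=C head=3 tape=_2_[1]111_   (C,1)→(B,2,→)
state=B head=4 tape=_2_2[1]11_   (B,1)→(A,1,←)
state=A head=3 tape=_2_[2]111_   (A,2)→(C,_,→)
state=C head=4 tape=_2__[1]11_   (C,1)→(B,2,→)
state=B head=5 tape=_2__2[1]1_   (B,1)→(A,1,←)
state=A head=4 tape=_2__[2]11_   (A,2)→(C,_,→)
state=C head=5 tape=_2___[1]1_   (C,1)→(B,2,→)
state=B head=6 tape=_2___2[1]_   (B,1)→(A,1,←)
state=A head=5 tape=_2___[2]1_   (A,2)→(C,_,→)
state=C head=6 tape=_2____[1]_   (C,1)→(B,2,→)
state=B head=7 tape=_2____2[_]   (B,_)→(B,2,←)
state=B head=6 tape=_2____[2]2
No transition is defined for (B, 2); M halts in state B.

B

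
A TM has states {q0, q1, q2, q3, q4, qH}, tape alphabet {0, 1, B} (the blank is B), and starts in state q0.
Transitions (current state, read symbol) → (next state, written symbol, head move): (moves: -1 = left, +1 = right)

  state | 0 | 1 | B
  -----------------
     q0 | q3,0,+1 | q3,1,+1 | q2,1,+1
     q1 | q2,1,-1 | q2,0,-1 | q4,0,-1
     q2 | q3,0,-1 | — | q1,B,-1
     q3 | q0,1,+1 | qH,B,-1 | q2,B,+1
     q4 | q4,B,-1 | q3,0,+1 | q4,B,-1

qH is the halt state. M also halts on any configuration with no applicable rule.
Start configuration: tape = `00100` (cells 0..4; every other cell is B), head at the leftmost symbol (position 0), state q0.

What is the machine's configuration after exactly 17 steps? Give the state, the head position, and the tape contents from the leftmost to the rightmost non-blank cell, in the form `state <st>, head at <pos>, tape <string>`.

state q2, head at 5, tape 0110B0

q0 | [0]0100BB   read 0 → write 0, move +1, go to q3
q3 | 0[0]100BB   read 0 → write 1, move +1, go to q0
q0 | 01[1]00BB   read 1 → write 1, move +1, go to q3
q3 | 011[0]0BB   read 0 → write 1, move +1, go to q0
q0 | 0111[0]BB   read 0 → write 0, move +1, go to q3
q3 | 01110[B]B   read B → write B, move +1, go to q2
q2 | 01110B[B]   read B → write B, move -1, go to q1
q1 | 01110[B]B   read B → write 0, move -1, go to q4
q4 | 0111[0]0B   read 0 → write B, move -1, go to q4
q4 | 011[1]B0B   read 1 → write 0, move +1, go to q3
q3 | 0110[B]0B   read B → write B, move +1, go to q2
q2 | 0110B[0]B   read 0 → write 0, move -1, go to q3
q3 | 0110[B]0B   read B → write B, move +1, go to q2
q2 | 0110B[0]B   read 0 → write 0, move -1, go to q3
q3 | 0110[B]0B   read B → write B, move +1, go to q2
q2 | 0110B[0]B   read 0 → write 0, move -1, go to q3
q3 | 0110[B]0B   read B → write B, move +1, go to q2
q2 | 0110B[0]B
After 17 steps: state q2, head at 5, tape 0110B0.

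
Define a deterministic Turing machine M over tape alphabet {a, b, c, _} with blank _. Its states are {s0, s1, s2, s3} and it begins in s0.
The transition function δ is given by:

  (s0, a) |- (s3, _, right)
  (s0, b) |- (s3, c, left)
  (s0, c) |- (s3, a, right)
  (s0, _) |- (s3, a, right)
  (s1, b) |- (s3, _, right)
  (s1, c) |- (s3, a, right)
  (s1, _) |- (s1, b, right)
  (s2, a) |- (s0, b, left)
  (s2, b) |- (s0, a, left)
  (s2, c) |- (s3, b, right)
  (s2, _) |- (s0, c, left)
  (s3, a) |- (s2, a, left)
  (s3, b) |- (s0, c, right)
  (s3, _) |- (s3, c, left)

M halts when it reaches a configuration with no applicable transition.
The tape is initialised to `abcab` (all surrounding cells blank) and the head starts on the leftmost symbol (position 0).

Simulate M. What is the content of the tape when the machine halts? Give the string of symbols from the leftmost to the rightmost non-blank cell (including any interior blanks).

aaacac

s0 | [a]bcab__   read a → write _, move right, go to s3
s3 | _[b]cab__   read b → write c, move right, go to s0
s0 | _c[c]ab__   read c → write a, move right, go to s3
s3 | _ca[a]b__   read a → write a, move left, go to s2
s2 | _c[a]ab__   read a → write b, move left, go to s0
s0 | _[c]bab__   read c → write a, move right, go to s3
s3 | _a[b]ab__   read b → write c, move right, go to s0
s0 | _ac[a]b__   read a → write _, move right, go to s3
s3 | _ac_[b]__   read b → write c, move right, go to s0
s0 | _ac_c[_]_   read _ → write a, move right, go to s3
s3 | _ac_ca[_]   read _ → write c, move left, go to s3
s3 | _ac_c[a]c   read a → write a, move left, go to s2
s2 | _ac_[c]ac   read c → write b, move right, go to s3
s3 | _ac_b[a]c   read a → write a, move left, go to s2
s2 | _ac_[b]ac   read b → write a, move left, go to s0
s0 | _ac[_]aac   read _ → write a, move right, go to s3
s3 | _aca[a]ac   read a → write a, move left, go to s2
s2 | _ac[a]aac   read a → write b, move left, go to s0
s0 | _a[c]baac   read c → write a, move right, go to s3
s3 | _aa[b]aac   read b → write c, move right, go to s0
s0 | _aac[a]ac   read a → write _, move right, go to s3
s3 | _aac_[a]c   read a → write a, move left, go to s2
s2 | _aac[_]ac   read _ → write c, move left, go to s0
s0 | _aa[c]cac   read c → write a, move right, go to s3
s3 | _aaa[c]ac
The non-blank tape span at halt is aaacac.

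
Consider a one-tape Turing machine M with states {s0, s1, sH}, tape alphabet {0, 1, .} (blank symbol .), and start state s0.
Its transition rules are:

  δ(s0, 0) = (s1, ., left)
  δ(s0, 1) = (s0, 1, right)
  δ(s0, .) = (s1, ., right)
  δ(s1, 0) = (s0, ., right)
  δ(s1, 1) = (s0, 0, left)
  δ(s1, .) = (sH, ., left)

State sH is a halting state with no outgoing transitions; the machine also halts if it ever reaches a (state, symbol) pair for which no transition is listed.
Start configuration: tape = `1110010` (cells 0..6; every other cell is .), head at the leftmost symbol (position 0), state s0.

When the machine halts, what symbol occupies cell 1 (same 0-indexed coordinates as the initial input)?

s0 | .[1]110010   read 1 → write 1, move right, go to s0
s0 | .1[1]10010   read 1 → write 1, move right, go to s0
s0 | .11[1]0010   read 1 → write 1, move right, go to s0
s0 | .111[0]010   read 0 → write ., move left, go to s1
s1 | .11[1].010   read 1 → write 0, move left, go to s0
s0 | .1[1]0.010   read 1 → write 1, move right, go to s0
s0 | .11[0].010   read 0 → write ., move left, go to s1
s1 | .1[1]..010   read 1 → write 0, move left, go to s0
s0 | .[1]0..010   read 1 → write 1, move right, go to s0
s0 | .1[0]..010   read 0 → write ., move left, go to s1
s1 | .[1]...010   read 1 → write 0, move left, go to s0
s0 | [.]0...010   read . → write ., move right, go to s1
s1 | .[0]...010   read 0 → write ., move right, go to s0
s0 | ..[.]..010   read . → write ., move right, go to s1
s1 | ...[.].010   read . → write ., move left, go to sH
sH | ..[.]..010
Cell 1 holds . when M halts.

.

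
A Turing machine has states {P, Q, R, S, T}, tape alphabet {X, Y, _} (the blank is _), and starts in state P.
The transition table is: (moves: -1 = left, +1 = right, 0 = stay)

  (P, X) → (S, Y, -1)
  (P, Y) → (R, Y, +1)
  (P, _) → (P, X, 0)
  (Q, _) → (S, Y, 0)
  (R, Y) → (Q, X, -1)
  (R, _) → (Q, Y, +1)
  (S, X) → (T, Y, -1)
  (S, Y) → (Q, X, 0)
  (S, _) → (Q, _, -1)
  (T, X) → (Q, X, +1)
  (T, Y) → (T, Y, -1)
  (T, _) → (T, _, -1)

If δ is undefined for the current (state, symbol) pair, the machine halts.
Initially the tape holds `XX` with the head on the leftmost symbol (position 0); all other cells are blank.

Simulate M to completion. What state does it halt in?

P | __[X]X   read X → write Y, move -1, go to S
S | _[_]YX   read _ → write _, move -1, go to Q
Q | [_]_YX   read _ → write Y, move 0, go to S
S | [Y]_YX   read Y → write X, move 0, go to Q
Q | [X]_YX
No transition is defined for (Q, X); M halts in state Q.

Q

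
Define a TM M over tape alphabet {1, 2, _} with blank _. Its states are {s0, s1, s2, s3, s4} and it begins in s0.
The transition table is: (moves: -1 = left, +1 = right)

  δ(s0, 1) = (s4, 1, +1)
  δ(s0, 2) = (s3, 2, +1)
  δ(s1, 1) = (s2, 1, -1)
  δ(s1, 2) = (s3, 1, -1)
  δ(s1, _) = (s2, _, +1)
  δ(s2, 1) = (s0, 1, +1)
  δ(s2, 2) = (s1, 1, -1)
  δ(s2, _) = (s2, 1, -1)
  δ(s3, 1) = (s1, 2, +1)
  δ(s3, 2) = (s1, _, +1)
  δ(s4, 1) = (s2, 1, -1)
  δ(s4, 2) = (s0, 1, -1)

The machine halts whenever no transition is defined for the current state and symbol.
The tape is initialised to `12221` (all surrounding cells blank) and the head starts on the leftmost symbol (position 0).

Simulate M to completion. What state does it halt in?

s4

state=s0 head=0 tape=[1]2221_   (s0,1)→(s4,1,+1)
state=s4 head=1 tape=1[2]221_   (s4,2)→(s0,1,-1)
state=s0 head=0 tape=[1]1221_   (s0,1)→(s4,1,+1)
state=s4 head=1 tape=1[1]221_   (s4,1)→(s2,1,-1)
state=s2 head=0 tape=[1]1221_   (s2,1)→(s0,1,+1)
state=s0 head=1 tape=1[1]221_   (s0,1)→(s4,1,+1)
state=s4 head=2 tape=11[2]21_   (s4,2)→(s0,1,-1)
state=s0 head=1 tape=1[1]121_   (s0,1)→(s4,1,+1)
state=s4 head=2 tape=11[1]21_   (s4,1)→(s2,1,-1)
state=s2 head=1 tape=1[1]121_   (s2,1)→(s0,1,+1)
state=s0 head=2 tape=11[1]21_   (s0,1)→(s4,1,+1)
state=s4 head=3 tape=111[2]1_   (s4,2)→(s0,1,-1)
state=s0 head=2 tape=11[1]11_   (s0,1)→(s4,1,+1)
state=s4 head=3 tape=111[1]1_   (s4,1)→(s2,1,-1)
state=s2 head=2 tape=11[1]11_   (s2,1)→(s0,1,+1)
state=s0 head=3 tape=111[1]1_   (s0,1)→(s4,1,+1)
state=s4 head=4 tape=1111[1]_   (s4,1)→(s2,1,-1)
state=s2 head=3 tape=111[1]1_   (s2,1)→(s0,1,+1)
state=s0 head=4 tape=1111[1]_   (s0,1)→(s4,1,+1)
state=s4 head=5 tape=11111[_]
No transition is defined for (s4, _); M halts in state s4.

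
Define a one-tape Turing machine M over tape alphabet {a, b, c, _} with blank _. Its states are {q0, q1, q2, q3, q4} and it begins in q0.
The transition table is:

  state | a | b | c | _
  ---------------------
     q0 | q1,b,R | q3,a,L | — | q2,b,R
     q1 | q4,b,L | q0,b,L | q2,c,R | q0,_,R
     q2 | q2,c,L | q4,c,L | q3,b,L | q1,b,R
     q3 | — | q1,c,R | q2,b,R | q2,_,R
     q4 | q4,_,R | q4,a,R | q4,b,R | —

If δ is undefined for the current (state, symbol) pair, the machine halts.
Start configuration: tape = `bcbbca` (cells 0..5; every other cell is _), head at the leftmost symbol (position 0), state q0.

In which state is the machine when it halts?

q4

state=q0 head=0 tape=_[b]cbbca_   (q0,b)→(q3,a,L)
state=q3 head=-1 tape=[_]acbbca_   (q3,_)→(q2,_,R)
state=q2 head=0 tape=_[a]cbbca_   (q2,a)→(q2,c,L)
state=q2 head=-1 tape=[_]ccbbca_   (q2,_)→(q1,b,R)
state=q1 head=0 tape=b[c]cbbca_   (q1,c)→(q2,c,R)
state=q2 head=1 tape=bc[c]bbca_   (q2,c)→(q3,b,L)
state=q3 head=0 tape=b[c]bbbca_   (q3,c)→(q2,b,R)
state=q2 head=1 tape=bb[b]bbca_   (q2,b)→(q4,c,L)
state=q4 head=0 tape=b[b]cbbca_   (q4,b)→(q4,a,R)
state=q4 head=1 tape=ba[c]bbca_   (q4,c)→(q4,b,R)
state=q4 head=2 tape=bab[b]bca_   (q4,b)→(q4,a,R)
state=q4 head=3 tape=baba[b]ca_   (q4,b)→(q4,a,R)
state=q4 head=4 tape=babaa[c]a_   (q4,c)→(q4,b,R)
state=q4 head=5 tape=babaab[a]_   (q4,a)→(q4,_,R)
state=q4 head=6 tape=babaab_[_]
No transition is defined for (q4, _); M halts in state q4.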